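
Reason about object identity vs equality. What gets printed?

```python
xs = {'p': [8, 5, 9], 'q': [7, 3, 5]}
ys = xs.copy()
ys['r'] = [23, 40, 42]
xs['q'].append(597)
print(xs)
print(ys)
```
{'p': [8, 5, 9], 'q': [7, 3, 5, 597]}
{'p': [8, 5, 9], 'q': [7, 3, 5, 597], 'r': [23, 40, 42]}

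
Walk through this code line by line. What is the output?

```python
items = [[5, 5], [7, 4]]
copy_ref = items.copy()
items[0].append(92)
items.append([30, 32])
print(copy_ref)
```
[[5, 5, 92], [7, 4]]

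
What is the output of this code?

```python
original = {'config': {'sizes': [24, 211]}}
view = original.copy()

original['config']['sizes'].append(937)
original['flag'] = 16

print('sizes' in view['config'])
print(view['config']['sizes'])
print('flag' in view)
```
True
[24, 211, 937]
False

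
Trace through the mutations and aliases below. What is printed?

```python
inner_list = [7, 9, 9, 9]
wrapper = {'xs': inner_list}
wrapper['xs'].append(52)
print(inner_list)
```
[7, 9, 9, 9, 52]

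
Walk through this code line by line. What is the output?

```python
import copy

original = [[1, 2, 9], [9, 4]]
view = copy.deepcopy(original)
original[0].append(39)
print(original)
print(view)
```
[[1, 2, 9, 39], [9, 4]]
[[1, 2, 9], [9, 4]]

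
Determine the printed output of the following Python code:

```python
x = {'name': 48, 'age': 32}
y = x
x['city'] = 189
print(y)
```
{'name': 48, 'age': 32, 'city': 189}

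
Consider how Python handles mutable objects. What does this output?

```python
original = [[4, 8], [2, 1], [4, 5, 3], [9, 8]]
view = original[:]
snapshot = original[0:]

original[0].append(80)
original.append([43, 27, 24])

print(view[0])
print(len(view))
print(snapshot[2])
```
[4, 8, 80]
4
[4, 5, 3]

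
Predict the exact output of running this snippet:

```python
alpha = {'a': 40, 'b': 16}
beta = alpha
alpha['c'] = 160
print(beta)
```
{'a': 40, 'b': 16, 'c': 160}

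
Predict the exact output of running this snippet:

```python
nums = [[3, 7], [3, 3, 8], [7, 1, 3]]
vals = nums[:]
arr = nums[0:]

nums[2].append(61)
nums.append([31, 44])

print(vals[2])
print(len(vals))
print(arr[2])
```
[7, 1, 3, 61]
3
[7, 1, 3, 61]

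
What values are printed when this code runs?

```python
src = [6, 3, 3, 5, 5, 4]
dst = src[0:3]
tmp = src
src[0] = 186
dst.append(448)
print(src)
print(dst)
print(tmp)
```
[186, 3, 3, 5, 5, 4]
[6, 3, 3, 448]
[186, 3, 3, 5, 5, 4]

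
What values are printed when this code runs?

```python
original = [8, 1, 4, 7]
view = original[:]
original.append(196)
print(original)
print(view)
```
[8, 1, 4, 7, 196]
[8, 1, 4, 7]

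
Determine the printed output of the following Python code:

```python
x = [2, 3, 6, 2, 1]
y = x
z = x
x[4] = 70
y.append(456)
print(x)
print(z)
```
[2, 3, 6, 2, 70, 456]
[2, 3, 6, 2, 70, 456]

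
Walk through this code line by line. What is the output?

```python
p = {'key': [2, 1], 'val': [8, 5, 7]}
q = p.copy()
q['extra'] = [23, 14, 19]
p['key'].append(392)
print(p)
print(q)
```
{'key': [2, 1, 392], 'val': [8, 5, 7]}
{'key': [2, 1, 392], 'val': [8, 5, 7], 'extra': [23, 14, 19]}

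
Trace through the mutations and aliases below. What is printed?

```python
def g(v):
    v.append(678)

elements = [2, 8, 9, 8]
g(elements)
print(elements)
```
[2, 8, 9, 8, 678]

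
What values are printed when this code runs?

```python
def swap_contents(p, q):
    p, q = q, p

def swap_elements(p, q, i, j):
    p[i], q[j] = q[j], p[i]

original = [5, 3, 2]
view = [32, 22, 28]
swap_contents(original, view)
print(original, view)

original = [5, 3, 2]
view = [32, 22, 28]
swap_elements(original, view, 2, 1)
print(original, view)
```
[5, 3, 2] [32, 22, 28]
[5, 3, 22] [32, 2, 28]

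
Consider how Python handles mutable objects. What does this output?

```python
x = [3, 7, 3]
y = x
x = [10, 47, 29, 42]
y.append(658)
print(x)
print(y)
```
[10, 47, 29, 42]
[3, 7, 3, 658]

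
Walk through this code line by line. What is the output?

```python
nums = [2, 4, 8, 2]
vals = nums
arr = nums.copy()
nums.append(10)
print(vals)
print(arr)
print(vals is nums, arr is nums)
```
[2, 4, 8, 2, 10]
[2, 4, 8, 2]
True False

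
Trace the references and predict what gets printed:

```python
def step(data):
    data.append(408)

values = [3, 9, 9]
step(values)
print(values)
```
[3, 9, 9, 408]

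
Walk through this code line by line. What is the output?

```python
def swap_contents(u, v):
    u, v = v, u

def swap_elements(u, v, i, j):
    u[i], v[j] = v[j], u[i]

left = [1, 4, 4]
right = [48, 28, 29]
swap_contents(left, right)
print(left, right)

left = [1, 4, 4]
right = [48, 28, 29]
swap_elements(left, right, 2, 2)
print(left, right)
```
[1, 4, 4] [48, 28, 29]
[1, 4, 29] [48, 28, 4]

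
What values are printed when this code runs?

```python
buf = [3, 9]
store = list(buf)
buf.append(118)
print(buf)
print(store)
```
[3, 9, 118]
[3, 9]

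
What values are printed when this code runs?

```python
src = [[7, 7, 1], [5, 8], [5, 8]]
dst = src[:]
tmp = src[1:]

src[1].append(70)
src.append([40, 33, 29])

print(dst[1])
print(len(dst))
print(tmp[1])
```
[5, 8, 70]
3
[5, 8]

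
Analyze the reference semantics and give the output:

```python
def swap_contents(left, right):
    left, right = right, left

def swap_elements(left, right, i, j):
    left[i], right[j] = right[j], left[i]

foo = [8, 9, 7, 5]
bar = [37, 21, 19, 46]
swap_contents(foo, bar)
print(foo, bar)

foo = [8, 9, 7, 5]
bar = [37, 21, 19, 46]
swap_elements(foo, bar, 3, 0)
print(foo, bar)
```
[8, 9, 7, 5] [37, 21, 19, 46]
[8, 9, 7, 37] [5, 21, 19, 46]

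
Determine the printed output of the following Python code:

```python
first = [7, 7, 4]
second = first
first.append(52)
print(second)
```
[7, 7, 4, 52]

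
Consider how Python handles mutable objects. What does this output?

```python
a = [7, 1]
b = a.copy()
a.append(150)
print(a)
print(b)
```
[7, 1, 150]
[7, 1]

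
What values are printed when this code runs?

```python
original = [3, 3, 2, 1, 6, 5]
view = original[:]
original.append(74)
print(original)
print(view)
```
[3, 3, 2, 1, 6, 5, 74]
[3, 3, 2, 1, 6, 5]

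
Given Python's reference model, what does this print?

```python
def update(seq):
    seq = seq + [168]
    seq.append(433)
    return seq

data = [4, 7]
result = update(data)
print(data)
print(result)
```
[4, 7]
[4, 7, 168, 433]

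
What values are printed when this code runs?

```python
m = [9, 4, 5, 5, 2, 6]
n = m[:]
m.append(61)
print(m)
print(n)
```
[9, 4, 5, 5, 2, 6, 61]
[9, 4, 5, 5, 2, 6]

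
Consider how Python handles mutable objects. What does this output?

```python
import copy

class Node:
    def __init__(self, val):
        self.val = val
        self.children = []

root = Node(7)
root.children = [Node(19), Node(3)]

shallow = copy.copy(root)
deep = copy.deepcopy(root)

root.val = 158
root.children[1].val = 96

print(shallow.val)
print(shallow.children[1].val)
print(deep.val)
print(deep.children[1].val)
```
7
96
7
3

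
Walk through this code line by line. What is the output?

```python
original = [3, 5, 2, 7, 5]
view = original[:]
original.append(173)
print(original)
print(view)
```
[3, 5, 2, 7, 5, 173]
[3, 5, 2, 7, 5]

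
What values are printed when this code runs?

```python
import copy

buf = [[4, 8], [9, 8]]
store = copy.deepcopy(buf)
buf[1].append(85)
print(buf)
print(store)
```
[[4, 8], [9, 8, 85]]
[[4, 8], [9, 8]]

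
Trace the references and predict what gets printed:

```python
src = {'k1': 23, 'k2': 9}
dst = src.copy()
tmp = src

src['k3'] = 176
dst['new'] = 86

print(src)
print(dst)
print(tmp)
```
{'k1': 23, 'k2': 9, 'k3': 176}
{'k1': 23, 'k2': 9, 'new': 86}
{'k1': 23, 'k2': 9, 'k3': 176}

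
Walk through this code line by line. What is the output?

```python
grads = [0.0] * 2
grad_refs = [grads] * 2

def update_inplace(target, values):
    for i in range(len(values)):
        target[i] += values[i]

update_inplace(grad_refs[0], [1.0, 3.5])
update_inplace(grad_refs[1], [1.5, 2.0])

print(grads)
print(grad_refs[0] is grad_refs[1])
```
[2.5, 5.5]
True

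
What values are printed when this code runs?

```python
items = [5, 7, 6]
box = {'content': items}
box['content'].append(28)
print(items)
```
[5, 7, 6, 28]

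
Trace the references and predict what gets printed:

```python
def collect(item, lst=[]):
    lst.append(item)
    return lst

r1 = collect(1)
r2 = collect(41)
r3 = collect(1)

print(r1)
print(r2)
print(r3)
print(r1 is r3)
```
[1, 41, 1]
[1, 41, 1]
[1, 41, 1]
True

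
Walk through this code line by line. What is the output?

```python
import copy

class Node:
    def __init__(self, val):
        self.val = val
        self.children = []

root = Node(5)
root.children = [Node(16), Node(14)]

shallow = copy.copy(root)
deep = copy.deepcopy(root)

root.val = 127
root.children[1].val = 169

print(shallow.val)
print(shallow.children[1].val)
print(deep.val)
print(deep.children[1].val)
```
5
169
5
14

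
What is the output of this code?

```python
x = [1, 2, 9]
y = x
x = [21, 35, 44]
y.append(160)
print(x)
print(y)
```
[21, 35, 44]
[1, 2, 9, 160]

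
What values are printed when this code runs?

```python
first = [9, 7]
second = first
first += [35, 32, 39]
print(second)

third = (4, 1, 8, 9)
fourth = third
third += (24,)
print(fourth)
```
[9, 7, 35, 32, 39]
(4, 1, 8, 9)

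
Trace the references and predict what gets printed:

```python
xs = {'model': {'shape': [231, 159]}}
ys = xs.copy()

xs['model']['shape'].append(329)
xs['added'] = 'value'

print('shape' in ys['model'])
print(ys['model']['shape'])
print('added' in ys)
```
True
[231, 159, 329]
False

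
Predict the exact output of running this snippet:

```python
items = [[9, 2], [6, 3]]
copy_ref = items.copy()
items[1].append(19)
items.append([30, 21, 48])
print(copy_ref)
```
[[9, 2], [6, 3, 19]]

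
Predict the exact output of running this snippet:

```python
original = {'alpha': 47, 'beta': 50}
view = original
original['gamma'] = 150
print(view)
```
{'alpha': 47, 'beta': 50, 'gamma': 150}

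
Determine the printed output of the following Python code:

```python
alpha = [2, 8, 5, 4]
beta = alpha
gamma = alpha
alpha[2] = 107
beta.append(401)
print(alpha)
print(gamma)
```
[2, 8, 107, 4, 401]
[2, 8, 107, 4, 401]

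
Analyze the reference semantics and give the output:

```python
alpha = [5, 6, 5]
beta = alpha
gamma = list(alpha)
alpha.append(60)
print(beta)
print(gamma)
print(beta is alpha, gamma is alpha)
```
[5, 6, 5, 60]
[5, 6, 5]
True False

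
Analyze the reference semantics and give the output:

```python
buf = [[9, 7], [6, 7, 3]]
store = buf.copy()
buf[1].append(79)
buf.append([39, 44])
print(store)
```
[[9, 7], [6, 7, 3, 79]]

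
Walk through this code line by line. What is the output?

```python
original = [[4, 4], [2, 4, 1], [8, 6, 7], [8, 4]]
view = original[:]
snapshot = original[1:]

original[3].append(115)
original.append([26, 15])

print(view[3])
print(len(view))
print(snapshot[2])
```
[8, 4, 115]
4
[8, 4, 115]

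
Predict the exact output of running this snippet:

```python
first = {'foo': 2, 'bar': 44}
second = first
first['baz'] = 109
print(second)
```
{'foo': 2, 'bar': 44, 'baz': 109}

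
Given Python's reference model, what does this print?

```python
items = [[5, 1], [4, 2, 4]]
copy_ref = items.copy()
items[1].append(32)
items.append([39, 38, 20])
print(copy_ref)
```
[[5, 1], [4, 2, 4, 32]]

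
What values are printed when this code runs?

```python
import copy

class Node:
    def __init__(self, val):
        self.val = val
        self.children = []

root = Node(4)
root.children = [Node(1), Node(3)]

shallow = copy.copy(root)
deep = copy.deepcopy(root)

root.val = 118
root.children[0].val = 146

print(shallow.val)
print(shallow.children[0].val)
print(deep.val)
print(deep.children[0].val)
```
4
146
4
1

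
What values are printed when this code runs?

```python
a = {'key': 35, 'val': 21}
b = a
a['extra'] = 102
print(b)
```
{'key': 35, 'val': 21, 'extra': 102}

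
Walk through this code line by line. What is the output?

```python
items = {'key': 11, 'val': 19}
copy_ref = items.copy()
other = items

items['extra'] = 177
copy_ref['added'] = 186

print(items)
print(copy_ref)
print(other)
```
{'key': 11, 'val': 19, 'extra': 177}
{'key': 11, 'val': 19, 'added': 186}
{'key': 11, 'val': 19, 'extra': 177}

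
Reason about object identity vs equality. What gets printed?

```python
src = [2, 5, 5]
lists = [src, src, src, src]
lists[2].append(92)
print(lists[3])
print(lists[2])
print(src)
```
[2, 5, 5, 92]
[2, 5, 5, 92]
[2, 5, 5, 92]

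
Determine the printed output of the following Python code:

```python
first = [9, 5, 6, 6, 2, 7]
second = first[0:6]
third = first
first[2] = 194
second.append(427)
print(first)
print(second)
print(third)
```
[9, 5, 194, 6, 2, 7]
[9, 5, 6, 6, 2, 7, 427]
[9, 5, 194, 6, 2, 7]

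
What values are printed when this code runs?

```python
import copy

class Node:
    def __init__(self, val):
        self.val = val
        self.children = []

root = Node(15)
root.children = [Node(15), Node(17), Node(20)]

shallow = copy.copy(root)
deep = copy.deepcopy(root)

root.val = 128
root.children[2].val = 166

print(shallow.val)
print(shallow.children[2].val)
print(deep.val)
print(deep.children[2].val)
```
15
166
15
20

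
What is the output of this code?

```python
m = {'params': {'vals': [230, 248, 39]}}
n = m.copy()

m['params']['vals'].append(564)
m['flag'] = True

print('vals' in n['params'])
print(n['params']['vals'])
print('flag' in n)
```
True
[230, 248, 39, 564]
False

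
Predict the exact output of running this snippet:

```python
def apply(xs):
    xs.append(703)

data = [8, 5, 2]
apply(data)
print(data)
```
[8, 5, 2, 703]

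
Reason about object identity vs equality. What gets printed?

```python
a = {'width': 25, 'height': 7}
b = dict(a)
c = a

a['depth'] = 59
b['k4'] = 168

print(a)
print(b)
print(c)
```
{'width': 25, 'height': 7, 'depth': 59}
{'width': 25, 'height': 7, 'k4': 168}
{'width': 25, 'height': 7, 'depth': 59}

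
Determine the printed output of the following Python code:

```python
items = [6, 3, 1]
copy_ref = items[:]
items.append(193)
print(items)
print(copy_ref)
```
[6, 3, 1, 193]
[6, 3, 1]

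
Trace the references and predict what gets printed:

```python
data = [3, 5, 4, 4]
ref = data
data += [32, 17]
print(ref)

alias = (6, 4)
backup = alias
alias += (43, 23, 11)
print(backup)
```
[3, 5, 4, 4, 32, 17]
(6, 4)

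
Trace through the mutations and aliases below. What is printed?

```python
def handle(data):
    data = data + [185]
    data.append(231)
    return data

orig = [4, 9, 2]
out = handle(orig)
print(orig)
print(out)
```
[4, 9, 2]
[4, 9, 2, 185, 231]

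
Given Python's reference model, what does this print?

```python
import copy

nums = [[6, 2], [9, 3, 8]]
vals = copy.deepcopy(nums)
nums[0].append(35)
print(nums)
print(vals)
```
[[6, 2, 35], [9, 3, 8]]
[[6, 2], [9, 3, 8]]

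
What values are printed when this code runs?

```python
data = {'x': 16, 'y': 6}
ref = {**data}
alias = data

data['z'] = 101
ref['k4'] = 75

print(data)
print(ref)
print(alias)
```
{'x': 16, 'y': 6, 'z': 101}
{'x': 16, 'y': 6, 'k4': 75}
{'x': 16, 'y': 6, 'z': 101}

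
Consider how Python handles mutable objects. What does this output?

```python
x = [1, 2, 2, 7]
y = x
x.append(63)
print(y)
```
[1, 2, 2, 7, 63]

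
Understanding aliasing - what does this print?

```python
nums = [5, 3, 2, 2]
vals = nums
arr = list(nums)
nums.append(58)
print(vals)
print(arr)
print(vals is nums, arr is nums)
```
[5, 3, 2, 2, 58]
[5, 3, 2, 2]
True False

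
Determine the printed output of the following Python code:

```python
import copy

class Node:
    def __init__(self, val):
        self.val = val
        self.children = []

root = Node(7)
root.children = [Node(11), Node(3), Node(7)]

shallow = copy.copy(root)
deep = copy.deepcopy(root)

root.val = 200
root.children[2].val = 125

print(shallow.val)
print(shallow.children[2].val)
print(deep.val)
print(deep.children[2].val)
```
7
125
7
7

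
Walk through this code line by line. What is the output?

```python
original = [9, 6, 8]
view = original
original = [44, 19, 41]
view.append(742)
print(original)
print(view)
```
[44, 19, 41]
[9, 6, 8, 742]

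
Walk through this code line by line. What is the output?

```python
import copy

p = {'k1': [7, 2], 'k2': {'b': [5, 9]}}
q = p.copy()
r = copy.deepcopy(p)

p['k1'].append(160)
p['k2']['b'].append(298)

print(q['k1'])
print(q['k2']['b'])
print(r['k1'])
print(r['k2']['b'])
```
[7, 2, 160]
[5, 9, 298]
[7, 2]
[5, 9]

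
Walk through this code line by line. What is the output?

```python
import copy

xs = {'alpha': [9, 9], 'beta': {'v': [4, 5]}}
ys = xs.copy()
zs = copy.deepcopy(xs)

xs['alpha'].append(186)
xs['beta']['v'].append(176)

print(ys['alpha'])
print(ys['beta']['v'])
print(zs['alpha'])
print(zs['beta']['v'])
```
[9, 9, 186]
[4, 5, 176]
[9, 9]
[4, 5]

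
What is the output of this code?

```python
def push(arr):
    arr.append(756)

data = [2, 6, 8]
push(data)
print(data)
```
[2, 6, 8, 756]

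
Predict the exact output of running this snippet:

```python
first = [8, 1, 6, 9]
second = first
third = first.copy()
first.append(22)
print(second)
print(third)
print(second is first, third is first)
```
[8, 1, 6, 9, 22]
[8, 1, 6, 9]
True False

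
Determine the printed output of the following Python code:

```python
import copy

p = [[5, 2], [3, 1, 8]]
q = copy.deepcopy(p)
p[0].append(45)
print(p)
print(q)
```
[[5, 2, 45], [3, 1, 8]]
[[5, 2], [3, 1, 8]]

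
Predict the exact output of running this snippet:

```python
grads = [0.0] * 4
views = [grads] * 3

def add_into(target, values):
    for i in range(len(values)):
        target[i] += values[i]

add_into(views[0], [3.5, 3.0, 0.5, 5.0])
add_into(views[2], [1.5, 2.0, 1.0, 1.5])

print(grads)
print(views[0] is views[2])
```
[5.0, 5.0, 1.5, 6.5]
True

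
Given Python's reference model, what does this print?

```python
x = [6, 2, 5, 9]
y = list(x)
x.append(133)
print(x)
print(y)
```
[6, 2, 5, 9, 133]
[6, 2, 5, 9]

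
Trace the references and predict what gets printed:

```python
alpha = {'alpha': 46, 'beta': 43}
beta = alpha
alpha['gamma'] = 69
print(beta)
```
{'alpha': 46, 'beta': 43, 'gamma': 69}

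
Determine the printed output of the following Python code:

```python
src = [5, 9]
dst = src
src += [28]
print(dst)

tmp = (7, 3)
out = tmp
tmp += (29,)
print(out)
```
[5, 9, 28]
(7, 3)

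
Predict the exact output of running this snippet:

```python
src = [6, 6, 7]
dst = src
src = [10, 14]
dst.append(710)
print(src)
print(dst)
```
[10, 14]
[6, 6, 7, 710]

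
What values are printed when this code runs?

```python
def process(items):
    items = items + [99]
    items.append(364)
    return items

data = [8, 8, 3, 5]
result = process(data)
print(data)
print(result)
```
[8, 8, 3, 5]
[8, 8, 3, 5, 99, 364]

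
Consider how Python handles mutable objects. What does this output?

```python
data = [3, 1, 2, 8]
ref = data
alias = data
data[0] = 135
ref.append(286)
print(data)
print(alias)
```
[135, 1, 2, 8, 286]
[135, 1, 2, 8, 286]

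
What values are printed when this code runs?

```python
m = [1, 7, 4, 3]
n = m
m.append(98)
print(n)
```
[1, 7, 4, 3, 98]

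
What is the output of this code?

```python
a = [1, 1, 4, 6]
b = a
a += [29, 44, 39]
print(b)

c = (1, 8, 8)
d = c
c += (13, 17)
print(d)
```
[1, 1, 4, 6, 29, 44, 39]
(1, 8, 8)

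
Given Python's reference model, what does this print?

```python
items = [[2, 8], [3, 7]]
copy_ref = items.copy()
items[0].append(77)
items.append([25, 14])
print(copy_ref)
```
[[2, 8, 77], [3, 7]]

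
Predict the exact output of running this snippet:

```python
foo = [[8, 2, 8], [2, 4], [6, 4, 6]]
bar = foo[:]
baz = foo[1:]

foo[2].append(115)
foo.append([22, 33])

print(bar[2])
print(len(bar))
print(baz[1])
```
[6, 4, 6, 115]
3
[6, 4, 6, 115]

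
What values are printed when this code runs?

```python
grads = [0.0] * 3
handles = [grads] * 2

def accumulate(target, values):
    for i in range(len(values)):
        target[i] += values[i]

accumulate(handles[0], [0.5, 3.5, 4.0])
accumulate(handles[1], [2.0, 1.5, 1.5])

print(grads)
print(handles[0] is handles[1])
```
[2.5, 5.0, 5.5]
True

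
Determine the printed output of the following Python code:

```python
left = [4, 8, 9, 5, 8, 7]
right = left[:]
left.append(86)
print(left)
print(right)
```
[4, 8, 9, 5, 8, 7, 86]
[4, 8, 9, 5, 8, 7]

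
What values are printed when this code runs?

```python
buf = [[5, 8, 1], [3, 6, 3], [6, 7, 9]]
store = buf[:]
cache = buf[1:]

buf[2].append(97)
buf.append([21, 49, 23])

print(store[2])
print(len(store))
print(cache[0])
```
[6, 7, 9, 97]
3
[3, 6, 3]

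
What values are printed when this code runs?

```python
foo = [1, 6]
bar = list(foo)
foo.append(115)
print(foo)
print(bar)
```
[1, 6, 115]
[1, 6]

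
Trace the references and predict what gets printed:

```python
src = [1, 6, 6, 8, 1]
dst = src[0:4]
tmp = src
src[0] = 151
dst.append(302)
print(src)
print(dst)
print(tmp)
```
[151, 6, 6, 8, 1]
[1, 6, 6, 8, 302]
[151, 6, 6, 8, 1]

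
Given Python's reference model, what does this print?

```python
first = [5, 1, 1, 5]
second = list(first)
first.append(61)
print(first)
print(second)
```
[5, 1, 1, 5, 61]
[5, 1, 1, 5]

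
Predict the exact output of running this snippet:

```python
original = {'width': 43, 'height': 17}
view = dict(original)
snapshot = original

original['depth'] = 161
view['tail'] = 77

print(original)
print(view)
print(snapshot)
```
{'width': 43, 'height': 17, 'depth': 161}
{'width': 43, 'height': 17, 'tail': 77}
{'width': 43, 'height': 17, 'depth': 161}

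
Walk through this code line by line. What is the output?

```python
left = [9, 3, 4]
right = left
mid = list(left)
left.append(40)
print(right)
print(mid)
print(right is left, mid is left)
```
[9, 3, 4, 40]
[9, 3, 4]
True False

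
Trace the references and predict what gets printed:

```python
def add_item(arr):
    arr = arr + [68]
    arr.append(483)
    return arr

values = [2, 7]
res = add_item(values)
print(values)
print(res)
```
[2, 7]
[2, 7, 68, 483]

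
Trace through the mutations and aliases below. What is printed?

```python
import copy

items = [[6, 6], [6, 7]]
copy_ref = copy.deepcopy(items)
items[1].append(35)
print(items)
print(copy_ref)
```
[[6, 6], [6, 7, 35]]
[[6, 6], [6, 7]]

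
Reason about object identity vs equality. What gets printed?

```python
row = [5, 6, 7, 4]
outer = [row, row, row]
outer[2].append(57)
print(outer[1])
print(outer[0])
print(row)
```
[5, 6, 7, 4, 57]
[5, 6, 7, 4, 57]
[5, 6, 7, 4, 57]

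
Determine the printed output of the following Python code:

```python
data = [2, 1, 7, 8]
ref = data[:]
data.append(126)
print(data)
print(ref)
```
[2, 1, 7, 8, 126]
[2, 1, 7, 8]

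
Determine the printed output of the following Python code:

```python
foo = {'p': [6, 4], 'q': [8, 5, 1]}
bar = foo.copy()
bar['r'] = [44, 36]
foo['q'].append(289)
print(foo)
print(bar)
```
{'p': [6, 4], 'q': [8, 5, 1, 289]}
{'p': [6, 4], 'q': [8, 5, 1, 289], 'r': [44, 36]}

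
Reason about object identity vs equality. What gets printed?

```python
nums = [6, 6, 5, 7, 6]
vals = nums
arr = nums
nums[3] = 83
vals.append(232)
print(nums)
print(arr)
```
[6, 6, 5, 83, 6, 232]
[6, 6, 5, 83, 6, 232]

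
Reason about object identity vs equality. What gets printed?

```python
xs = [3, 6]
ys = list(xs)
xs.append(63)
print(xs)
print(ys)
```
[3, 6, 63]
[3, 6]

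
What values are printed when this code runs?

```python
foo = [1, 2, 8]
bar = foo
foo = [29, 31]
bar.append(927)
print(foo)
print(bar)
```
[29, 31]
[1, 2, 8, 927]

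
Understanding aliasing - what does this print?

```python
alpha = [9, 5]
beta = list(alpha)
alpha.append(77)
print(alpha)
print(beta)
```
[9, 5, 77]
[9, 5]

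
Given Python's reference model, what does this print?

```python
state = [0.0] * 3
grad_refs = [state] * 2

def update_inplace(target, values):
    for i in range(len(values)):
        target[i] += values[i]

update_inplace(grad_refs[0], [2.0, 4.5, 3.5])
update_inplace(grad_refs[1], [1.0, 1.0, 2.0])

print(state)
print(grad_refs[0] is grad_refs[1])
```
[3.0, 5.5, 5.5]
True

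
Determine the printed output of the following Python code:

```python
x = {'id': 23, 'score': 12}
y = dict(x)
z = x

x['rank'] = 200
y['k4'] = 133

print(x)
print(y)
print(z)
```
{'id': 23, 'score': 12, 'rank': 200}
{'id': 23, 'score': 12, 'k4': 133}
{'id': 23, 'score': 12, 'rank': 200}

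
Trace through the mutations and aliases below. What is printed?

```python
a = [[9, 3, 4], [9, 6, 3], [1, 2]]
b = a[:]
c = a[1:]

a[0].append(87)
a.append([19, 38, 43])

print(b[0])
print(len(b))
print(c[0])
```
[9, 3, 4, 87]
3
[9, 6, 3]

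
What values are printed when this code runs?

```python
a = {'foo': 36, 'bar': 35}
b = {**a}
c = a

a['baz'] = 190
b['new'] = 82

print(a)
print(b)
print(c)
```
{'foo': 36, 'bar': 35, 'baz': 190}
{'foo': 36, 'bar': 35, 'new': 82}
{'foo': 36, 'bar': 35, 'baz': 190}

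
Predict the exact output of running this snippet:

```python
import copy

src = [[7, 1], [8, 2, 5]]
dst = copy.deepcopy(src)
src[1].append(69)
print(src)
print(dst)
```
[[7, 1], [8, 2, 5, 69]]
[[7, 1], [8, 2, 5]]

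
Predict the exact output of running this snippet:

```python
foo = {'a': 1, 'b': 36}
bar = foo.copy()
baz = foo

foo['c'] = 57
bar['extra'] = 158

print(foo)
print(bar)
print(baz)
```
{'a': 1, 'b': 36, 'c': 57}
{'a': 1, 'b': 36, 'extra': 158}
{'a': 1, 'b': 36, 'c': 57}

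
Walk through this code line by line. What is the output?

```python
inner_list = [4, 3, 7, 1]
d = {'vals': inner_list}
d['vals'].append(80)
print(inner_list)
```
[4, 3, 7, 1, 80]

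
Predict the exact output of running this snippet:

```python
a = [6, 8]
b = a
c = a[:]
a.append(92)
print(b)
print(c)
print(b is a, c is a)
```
[6, 8, 92]
[6, 8]
True False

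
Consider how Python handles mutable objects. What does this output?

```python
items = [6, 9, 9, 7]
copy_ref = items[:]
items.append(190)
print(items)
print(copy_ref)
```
[6, 9, 9, 7, 190]
[6, 9, 9, 7]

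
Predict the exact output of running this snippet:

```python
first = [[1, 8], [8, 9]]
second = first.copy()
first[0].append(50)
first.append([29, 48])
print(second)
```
[[1, 8, 50], [8, 9]]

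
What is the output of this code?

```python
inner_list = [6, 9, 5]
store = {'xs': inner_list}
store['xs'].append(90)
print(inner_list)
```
[6, 9, 5, 90]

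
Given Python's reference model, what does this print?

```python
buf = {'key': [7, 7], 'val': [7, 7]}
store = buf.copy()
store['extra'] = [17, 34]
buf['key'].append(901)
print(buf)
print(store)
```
{'key': [7, 7, 901], 'val': [7, 7]}
{'key': [7, 7, 901], 'val': [7, 7], 'extra': [17, 34]}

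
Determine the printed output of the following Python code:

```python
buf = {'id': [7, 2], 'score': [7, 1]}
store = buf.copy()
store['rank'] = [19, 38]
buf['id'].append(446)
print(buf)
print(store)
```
{'id': [7, 2, 446], 'score': [7, 1]}
{'id': [7, 2, 446], 'score': [7, 1], 'rank': [19, 38]}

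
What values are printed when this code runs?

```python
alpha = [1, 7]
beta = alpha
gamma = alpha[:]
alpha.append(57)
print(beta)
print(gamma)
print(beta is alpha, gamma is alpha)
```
[1, 7, 57]
[1, 7]
True False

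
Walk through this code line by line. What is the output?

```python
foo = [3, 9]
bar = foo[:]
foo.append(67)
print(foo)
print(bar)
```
[3, 9, 67]
[3, 9]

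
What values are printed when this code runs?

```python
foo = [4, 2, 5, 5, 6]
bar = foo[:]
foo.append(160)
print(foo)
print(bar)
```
[4, 2, 5, 5, 6, 160]
[4, 2, 5, 5, 6]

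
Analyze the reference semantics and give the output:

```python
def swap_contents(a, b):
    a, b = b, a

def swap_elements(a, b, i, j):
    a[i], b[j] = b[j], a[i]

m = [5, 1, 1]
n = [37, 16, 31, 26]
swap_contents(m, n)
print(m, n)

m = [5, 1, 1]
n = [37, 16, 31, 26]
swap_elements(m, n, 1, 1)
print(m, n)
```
[5, 1, 1] [37, 16, 31, 26]
[5, 16, 1] [37, 1, 31, 26]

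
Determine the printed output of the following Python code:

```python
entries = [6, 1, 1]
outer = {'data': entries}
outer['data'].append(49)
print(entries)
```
[6, 1, 1, 49]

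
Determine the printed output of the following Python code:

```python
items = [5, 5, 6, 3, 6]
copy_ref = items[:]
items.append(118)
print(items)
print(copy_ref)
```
[5, 5, 6, 3, 6, 118]
[5, 5, 6, 3, 6]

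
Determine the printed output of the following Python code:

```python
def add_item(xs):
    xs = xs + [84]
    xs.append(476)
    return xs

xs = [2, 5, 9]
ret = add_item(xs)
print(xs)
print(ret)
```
[2, 5, 9]
[2, 5, 9, 84, 476]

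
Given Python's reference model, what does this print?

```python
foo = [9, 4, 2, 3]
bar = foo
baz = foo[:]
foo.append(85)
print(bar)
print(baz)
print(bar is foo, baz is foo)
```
[9, 4, 2, 3, 85]
[9, 4, 2, 3]
True False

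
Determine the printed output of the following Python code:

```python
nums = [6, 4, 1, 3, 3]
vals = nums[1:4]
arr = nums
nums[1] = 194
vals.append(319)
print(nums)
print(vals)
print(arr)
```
[6, 194, 1, 3, 3]
[4, 1, 3, 319]
[6, 194, 1, 3, 3]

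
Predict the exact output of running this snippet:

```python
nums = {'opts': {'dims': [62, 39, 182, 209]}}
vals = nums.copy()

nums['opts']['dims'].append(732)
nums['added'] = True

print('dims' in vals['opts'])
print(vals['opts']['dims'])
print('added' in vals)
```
True
[62, 39, 182, 209, 732]
False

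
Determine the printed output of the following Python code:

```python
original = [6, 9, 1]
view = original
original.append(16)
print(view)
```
[6, 9, 1, 16]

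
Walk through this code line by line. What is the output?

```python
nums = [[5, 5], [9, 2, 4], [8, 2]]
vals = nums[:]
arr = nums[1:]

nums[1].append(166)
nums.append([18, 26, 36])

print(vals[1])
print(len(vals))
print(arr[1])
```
[9, 2, 4, 166]
3
[8, 2]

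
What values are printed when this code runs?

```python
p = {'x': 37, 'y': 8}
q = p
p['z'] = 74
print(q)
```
{'x': 37, 'y': 8, 'z': 74}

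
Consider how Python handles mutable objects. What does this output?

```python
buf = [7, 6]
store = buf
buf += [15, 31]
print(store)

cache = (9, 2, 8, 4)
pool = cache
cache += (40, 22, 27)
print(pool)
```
[7, 6, 15, 31]
(9, 2, 8, 4)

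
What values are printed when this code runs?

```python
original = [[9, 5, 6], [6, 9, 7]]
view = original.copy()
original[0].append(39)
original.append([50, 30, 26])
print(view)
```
[[9, 5, 6, 39], [6, 9, 7]]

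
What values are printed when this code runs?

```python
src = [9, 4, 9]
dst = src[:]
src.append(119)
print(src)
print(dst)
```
[9, 4, 9, 119]
[9, 4, 9]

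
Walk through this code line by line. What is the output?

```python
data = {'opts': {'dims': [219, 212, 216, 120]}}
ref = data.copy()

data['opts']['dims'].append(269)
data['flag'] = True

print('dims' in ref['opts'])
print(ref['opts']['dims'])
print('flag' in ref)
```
True
[219, 212, 216, 120, 269]
False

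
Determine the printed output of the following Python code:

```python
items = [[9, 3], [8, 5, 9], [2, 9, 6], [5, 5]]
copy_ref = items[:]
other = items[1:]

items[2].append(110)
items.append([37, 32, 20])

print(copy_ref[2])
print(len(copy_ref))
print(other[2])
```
[2, 9, 6, 110]
4
[5, 5]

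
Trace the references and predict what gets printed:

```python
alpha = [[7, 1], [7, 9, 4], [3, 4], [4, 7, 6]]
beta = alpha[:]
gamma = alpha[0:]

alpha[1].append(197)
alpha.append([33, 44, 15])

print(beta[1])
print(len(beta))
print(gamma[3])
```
[7, 9, 4, 197]
4
[4, 7, 6]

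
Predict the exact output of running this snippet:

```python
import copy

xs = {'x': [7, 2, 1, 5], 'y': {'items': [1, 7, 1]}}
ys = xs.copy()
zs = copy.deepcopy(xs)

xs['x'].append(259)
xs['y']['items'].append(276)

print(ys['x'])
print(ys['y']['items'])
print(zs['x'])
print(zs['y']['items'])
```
[7, 2, 1, 5, 259]
[1, 7, 1, 276]
[7, 2, 1, 5]
[1, 7, 1]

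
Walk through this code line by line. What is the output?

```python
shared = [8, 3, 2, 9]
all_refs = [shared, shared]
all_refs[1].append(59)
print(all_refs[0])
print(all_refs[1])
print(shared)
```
[8, 3, 2, 9, 59]
[8, 3, 2, 9, 59]
[8, 3, 2, 9, 59]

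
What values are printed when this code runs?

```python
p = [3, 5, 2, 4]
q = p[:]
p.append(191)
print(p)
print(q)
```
[3, 5, 2, 4, 191]
[3, 5, 2, 4]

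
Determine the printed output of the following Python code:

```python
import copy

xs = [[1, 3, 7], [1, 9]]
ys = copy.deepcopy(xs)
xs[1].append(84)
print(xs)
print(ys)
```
[[1, 3, 7], [1, 9, 84]]
[[1, 3, 7], [1, 9]]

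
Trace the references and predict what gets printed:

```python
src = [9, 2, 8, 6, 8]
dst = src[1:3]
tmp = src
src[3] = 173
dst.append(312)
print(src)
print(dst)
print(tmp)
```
[9, 2, 8, 173, 8]
[2, 8, 312]
[9, 2, 8, 173, 8]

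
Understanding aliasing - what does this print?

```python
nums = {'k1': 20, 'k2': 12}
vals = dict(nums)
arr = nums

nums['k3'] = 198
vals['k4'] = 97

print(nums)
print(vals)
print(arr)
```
{'k1': 20, 'k2': 12, 'k3': 198}
{'k1': 20, 'k2': 12, 'k4': 97}
{'k1': 20, 'k2': 12, 'k3': 198}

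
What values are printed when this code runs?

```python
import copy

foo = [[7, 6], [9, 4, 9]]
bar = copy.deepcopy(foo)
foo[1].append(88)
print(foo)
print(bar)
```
[[7, 6], [9, 4, 9, 88]]
[[7, 6], [9, 4, 9]]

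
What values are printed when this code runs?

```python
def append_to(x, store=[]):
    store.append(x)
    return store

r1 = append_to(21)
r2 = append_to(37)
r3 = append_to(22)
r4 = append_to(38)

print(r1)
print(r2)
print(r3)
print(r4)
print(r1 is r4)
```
[21, 37, 22, 38]
[21, 37, 22, 38]
[21, 37, 22, 38]
[21, 37, 22, 38]
True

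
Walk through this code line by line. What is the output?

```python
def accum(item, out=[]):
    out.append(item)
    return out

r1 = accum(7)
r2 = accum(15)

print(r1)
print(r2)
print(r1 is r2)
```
[7, 15]
[7, 15]
True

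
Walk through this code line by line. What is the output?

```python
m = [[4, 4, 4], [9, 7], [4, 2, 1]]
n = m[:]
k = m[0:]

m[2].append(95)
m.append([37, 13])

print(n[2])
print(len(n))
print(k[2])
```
[4, 2, 1, 95]
3
[4, 2, 1, 95]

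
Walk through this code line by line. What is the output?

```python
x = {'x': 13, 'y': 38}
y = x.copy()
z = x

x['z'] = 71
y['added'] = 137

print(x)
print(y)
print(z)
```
{'x': 13, 'y': 38, 'z': 71}
{'x': 13, 'y': 38, 'added': 137}
{'x': 13, 'y': 38, 'z': 71}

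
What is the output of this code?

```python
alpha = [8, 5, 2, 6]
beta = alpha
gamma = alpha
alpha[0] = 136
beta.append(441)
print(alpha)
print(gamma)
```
[136, 5, 2, 6, 441]
[136, 5, 2, 6, 441]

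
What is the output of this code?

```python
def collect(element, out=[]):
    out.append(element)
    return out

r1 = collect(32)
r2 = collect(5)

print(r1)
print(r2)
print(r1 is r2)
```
[32, 5]
[32, 5]
True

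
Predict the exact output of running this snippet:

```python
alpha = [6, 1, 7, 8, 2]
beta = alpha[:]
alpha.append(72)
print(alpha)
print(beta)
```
[6, 1, 7, 8, 2, 72]
[6, 1, 7, 8, 2]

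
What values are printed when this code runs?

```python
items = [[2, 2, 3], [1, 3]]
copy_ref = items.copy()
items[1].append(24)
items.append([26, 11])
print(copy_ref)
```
[[2, 2, 3], [1, 3, 24]]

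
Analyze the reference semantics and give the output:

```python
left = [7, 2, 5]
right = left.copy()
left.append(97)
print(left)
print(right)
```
[7, 2, 5, 97]
[7, 2, 5]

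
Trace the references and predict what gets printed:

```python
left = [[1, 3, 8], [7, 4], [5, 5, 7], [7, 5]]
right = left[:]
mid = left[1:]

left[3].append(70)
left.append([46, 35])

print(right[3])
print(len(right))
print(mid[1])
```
[7, 5, 70]
4
[5, 5, 7]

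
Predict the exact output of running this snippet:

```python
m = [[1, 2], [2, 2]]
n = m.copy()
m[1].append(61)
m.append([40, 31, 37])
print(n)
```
[[1, 2], [2, 2, 61]]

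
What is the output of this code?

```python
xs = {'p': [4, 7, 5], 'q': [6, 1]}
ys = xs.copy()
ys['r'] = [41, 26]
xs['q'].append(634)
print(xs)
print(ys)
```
{'p': [4, 7, 5], 'q': [6, 1, 634]}
{'p': [4, 7, 5], 'q': [6, 1, 634], 'r': [41, 26]}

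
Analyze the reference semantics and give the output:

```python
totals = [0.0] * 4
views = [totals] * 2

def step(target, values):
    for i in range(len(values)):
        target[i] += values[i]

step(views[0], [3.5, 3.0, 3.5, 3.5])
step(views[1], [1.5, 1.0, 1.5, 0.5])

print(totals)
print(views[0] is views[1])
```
[5.0, 4.0, 5.0, 4.0]
True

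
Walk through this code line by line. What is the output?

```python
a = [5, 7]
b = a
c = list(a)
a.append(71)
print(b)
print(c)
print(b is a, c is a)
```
[5, 7, 71]
[5, 7]
True False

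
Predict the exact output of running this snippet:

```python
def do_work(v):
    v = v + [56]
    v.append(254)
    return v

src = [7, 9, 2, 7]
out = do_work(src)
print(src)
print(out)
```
[7, 9, 2, 7]
[7, 9, 2, 7, 56, 254]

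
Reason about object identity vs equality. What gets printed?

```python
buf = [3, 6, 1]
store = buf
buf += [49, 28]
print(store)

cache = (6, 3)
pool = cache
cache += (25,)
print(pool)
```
[3, 6, 1, 49, 28]
(6, 3)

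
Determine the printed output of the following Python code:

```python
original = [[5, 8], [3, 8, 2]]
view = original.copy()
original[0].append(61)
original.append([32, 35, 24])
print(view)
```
[[5, 8, 61], [3, 8, 2]]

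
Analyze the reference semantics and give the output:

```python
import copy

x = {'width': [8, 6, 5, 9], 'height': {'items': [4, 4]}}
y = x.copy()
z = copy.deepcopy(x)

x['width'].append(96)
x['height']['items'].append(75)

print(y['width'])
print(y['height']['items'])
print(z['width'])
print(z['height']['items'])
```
[8, 6, 5, 9, 96]
[4, 4, 75]
[8, 6, 5, 9]
[4, 4]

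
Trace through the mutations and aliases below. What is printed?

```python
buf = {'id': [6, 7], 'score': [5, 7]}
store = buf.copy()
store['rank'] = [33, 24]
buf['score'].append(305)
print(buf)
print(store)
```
{'id': [6, 7], 'score': [5, 7, 305]}
{'id': [6, 7], 'score': [5, 7, 305], 'rank': [33, 24]}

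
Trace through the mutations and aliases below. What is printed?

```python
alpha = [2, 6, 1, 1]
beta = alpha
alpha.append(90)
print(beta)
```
[2, 6, 1, 1, 90]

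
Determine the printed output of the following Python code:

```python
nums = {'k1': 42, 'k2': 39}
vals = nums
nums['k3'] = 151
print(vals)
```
{'k1': 42, 'k2': 39, 'k3': 151}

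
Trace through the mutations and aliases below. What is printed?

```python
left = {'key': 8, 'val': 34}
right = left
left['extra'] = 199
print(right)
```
{'key': 8, 'val': 34, 'extra': 199}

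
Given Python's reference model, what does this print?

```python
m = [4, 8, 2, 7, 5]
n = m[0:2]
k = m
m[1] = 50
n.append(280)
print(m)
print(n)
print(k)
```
[4, 50, 2, 7, 5]
[4, 8, 280]
[4, 50, 2, 7, 5]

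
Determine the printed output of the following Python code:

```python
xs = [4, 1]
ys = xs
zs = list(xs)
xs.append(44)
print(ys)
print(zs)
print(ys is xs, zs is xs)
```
[4, 1, 44]
[4, 1]
True False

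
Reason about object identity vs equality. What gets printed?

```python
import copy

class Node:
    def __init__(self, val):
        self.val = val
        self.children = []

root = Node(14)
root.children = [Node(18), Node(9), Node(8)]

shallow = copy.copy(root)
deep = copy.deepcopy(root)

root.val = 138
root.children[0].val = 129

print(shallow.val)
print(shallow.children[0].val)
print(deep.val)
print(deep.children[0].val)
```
14
129
14
18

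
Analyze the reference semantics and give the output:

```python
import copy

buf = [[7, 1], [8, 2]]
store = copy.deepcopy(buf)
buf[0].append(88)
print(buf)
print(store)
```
[[7, 1, 88], [8, 2]]
[[7, 1], [8, 2]]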